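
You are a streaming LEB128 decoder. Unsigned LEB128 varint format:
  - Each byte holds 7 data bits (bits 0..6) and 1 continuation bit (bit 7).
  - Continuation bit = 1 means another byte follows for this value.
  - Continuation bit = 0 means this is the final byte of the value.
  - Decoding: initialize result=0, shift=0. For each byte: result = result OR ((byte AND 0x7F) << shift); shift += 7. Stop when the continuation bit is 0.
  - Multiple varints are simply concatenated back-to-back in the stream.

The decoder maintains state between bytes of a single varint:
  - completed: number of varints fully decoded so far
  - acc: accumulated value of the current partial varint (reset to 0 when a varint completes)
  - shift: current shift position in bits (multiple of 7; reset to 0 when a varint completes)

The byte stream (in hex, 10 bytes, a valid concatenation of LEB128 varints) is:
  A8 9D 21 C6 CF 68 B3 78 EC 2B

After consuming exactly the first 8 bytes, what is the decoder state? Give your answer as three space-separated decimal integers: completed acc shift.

Answer: 3 0 0

Derivation:
byte[0]=0xA8 cont=1 payload=0x28: acc |= 40<<0 -> completed=0 acc=40 shift=7
byte[1]=0x9D cont=1 payload=0x1D: acc |= 29<<7 -> completed=0 acc=3752 shift=14
byte[2]=0x21 cont=0 payload=0x21: varint #1 complete (value=544424); reset -> completed=1 acc=0 shift=0
byte[3]=0xC6 cont=1 payload=0x46: acc |= 70<<0 -> completed=1 acc=70 shift=7
byte[4]=0xCF cont=1 payload=0x4F: acc |= 79<<7 -> completed=1 acc=10182 shift=14
byte[5]=0x68 cont=0 payload=0x68: varint #2 complete (value=1714118); reset -> completed=2 acc=0 shift=0
byte[6]=0xB3 cont=1 payload=0x33: acc |= 51<<0 -> completed=2 acc=51 shift=7
byte[7]=0x78 cont=0 payload=0x78: varint #3 complete (value=15411); reset -> completed=3 acc=0 shift=0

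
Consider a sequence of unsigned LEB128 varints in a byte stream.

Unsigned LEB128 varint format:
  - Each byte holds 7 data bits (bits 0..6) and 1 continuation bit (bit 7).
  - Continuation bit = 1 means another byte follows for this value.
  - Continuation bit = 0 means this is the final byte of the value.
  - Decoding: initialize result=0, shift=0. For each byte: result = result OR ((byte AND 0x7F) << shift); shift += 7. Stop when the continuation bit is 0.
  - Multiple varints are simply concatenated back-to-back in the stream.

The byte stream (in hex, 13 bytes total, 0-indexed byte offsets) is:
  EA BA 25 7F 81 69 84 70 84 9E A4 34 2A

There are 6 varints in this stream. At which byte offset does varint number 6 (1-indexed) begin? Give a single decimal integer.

Answer: 12

Derivation:
  byte[0]=0xEA cont=1 payload=0x6A=106: acc |= 106<<0 -> acc=106 shift=7
  byte[1]=0xBA cont=1 payload=0x3A=58: acc |= 58<<7 -> acc=7530 shift=14
  byte[2]=0x25 cont=0 payload=0x25=37: acc |= 37<<14 -> acc=613738 shift=21 [end]
Varint 1: bytes[0:3] = EA BA 25 -> value 613738 (3 byte(s))
  byte[3]=0x7F cont=0 payload=0x7F=127: acc |= 127<<0 -> acc=127 shift=7 [end]
Varint 2: bytes[3:4] = 7F -> value 127 (1 byte(s))
  byte[4]=0x81 cont=1 payload=0x01=1: acc |= 1<<0 -> acc=1 shift=7
  byte[5]=0x69 cont=0 payload=0x69=105: acc |= 105<<7 -> acc=13441 shift=14 [end]
Varint 3: bytes[4:6] = 81 69 -> value 13441 (2 byte(s))
  byte[6]=0x84 cont=1 payload=0x04=4: acc |= 4<<0 -> acc=4 shift=7
  byte[7]=0x70 cont=0 payload=0x70=112: acc |= 112<<7 -> acc=14340 shift=14 [end]
Varint 4: bytes[6:8] = 84 70 -> value 14340 (2 byte(s))
  byte[8]=0x84 cont=1 payload=0x04=4: acc |= 4<<0 -> acc=4 shift=7
  byte[9]=0x9E cont=1 payload=0x1E=30: acc |= 30<<7 -> acc=3844 shift=14
  byte[10]=0xA4 cont=1 payload=0x24=36: acc |= 36<<14 -> acc=593668 shift=21
  byte[11]=0x34 cont=0 payload=0x34=52: acc |= 52<<21 -> acc=109645572 shift=28 [end]
Varint 5: bytes[8:12] = 84 9E A4 34 -> value 109645572 (4 byte(s))
  byte[12]=0x2A cont=0 payload=0x2A=42: acc |= 42<<0 -> acc=42 shift=7 [end]
Varint 6: bytes[12:13] = 2A -> value 42 (1 byte(s))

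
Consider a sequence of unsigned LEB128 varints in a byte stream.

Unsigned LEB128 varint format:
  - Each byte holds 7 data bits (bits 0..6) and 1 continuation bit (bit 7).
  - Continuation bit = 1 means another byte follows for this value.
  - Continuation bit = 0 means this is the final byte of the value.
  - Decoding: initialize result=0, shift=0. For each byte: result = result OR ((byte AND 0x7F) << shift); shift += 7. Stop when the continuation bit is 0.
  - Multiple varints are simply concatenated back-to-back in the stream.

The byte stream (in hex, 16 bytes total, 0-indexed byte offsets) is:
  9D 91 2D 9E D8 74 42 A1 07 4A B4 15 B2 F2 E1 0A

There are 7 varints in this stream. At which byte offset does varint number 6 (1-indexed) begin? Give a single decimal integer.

  byte[0]=0x9D cont=1 payload=0x1D=29: acc |= 29<<0 -> acc=29 shift=7
  byte[1]=0x91 cont=1 payload=0x11=17: acc |= 17<<7 -> acc=2205 shift=14
  byte[2]=0x2D cont=0 payload=0x2D=45: acc |= 45<<14 -> acc=739485 shift=21 [end]
Varint 1: bytes[0:3] = 9D 91 2D -> value 739485 (3 byte(s))
  byte[3]=0x9E cont=1 payload=0x1E=30: acc |= 30<<0 -> acc=30 shift=7
  byte[4]=0xD8 cont=1 payload=0x58=88: acc |= 88<<7 -> acc=11294 shift=14
  byte[5]=0x74 cont=0 payload=0x74=116: acc |= 116<<14 -> acc=1911838 shift=21 [end]
Varint 2: bytes[3:6] = 9E D8 74 -> value 1911838 (3 byte(s))
  byte[6]=0x42 cont=0 payload=0x42=66: acc |= 66<<0 -> acc=66 shift=7 [end]
Varint 3: bytes[6:7] = 42 -> value 66 (1 byte(s))
  byte[7]=0xA1 cont=1 payload=0x21=33: acc |= 33<<0 -> acc=33 shift=7
  byte[8]=0x07 cont=0 payload=0x07=7: acc |= 7<<7 -> acc=929 shift=14 [end]
Varint 4: bytes[7:9] = A1 07 -> value 929 (2 byte(s))
  byte[9]=0x4A cont=0 payload=0x4A=74: acc |= 74<<0 -> acc=74 shift=7 [end]
Varint 5: bytes[9:10] = 4A -> value 74 (1 byte(s))
  byte[10]=0xB4 cont=1 payload=0x34=52: acc |= 52<<0 -> acc=52 shift=7
  byte[11]=0x15 cont=0 payload=0x15=21: acc |= 21<<7 -> acc=2740 shift=14 [end]
Varint 6: bytes[10:12] = B4 15 -> value 2740 (2 byte(s))
  byte[12]=0xB2 cont=1 payload=0x32=50: acc |= 50<<0 -> acc=50 shift=7
  byte[13]=0xF2 cont=1 payload=0x72=114: acc |= 114<<7 -> acc=14642 shift=14
  byte[14]=0xE1 cont=1 payload=0x61=97: acc |= 97<<14 -> acc=1603890 shift=21
  byte[15]=0x0A cont=0 payload=0x0A=10: acc |= 10<<21 -> acc=22575410 shift=28 [end]
Varint 7: bytes[12:16] = B2 F2 E1 0A -> value 22575410 (4 byte(s))

Answer: 10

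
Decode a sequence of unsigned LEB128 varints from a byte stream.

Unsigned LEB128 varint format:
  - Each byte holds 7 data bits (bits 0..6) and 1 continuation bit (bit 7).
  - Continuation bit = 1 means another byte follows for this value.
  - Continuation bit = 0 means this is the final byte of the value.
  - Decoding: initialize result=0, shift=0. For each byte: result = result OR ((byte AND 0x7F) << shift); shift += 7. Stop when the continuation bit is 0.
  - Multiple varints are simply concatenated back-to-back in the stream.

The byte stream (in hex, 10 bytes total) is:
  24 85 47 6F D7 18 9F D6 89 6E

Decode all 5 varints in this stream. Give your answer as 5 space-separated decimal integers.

  byte[0]=0x24 cont=0 payload=0x24=36: acc |= 36<<0 -> acc=36 shift=7 [end]
Varint 1: bytes[0:1] = 24 -> value 36 (1 byte(s))
  byte[1]=0x85 cont=1 payload=0x05=5: acc |= 5<<0 -> acc=5 shift=7
  byte[2]=0x47 cont=0 payload=0x47=71: acc |= 71<<7 -> acc=9093 shift=14 [end]
Varint 2: bytes[1:3] = 85 47 -> value 9093 (2 byte(s))
  byte[3]=0x6F cont=0 payload=0x6F=111: acc |= 111<<0 -> acc=111 shift=7 [end]
Varint 3: bytes[3:4] = 6F -> value 111 (1 byte(s))
  byte[4]=0xD7 cont=1 payload=0x57=87: acc |= 87<<0 -> acc=87 shift=7
  byte[5]=0x18 cont=0 payload=0x18=24: acc |= 24<<7 -> acc=3159 shift=14 [end]
Varint 4: bytes[4:6] = D7 18 -> value 3159 (2 byte(s))
  byte[6]=0x9F cont=1 payload=0x1F=31: acc |= 31<<0 -> acc=31 shift=7
  byte[7]=0xD6 cont=1 payload=0x56=86: acc |= 86<<7 -> acc=11039 shift=14
  byte[8]=0x89 cont=1 payload=0x09=9: acc |= 9<<14 -> acc=158495 shift=21
  byte[9]=0x6E cont=0 payload=0x6E=110: acc |= 110<<21 -> acc=230845215 shift=28 [end]
Varint 5: bytes[6:10] = 9F D6 89 6E -> value 230845215 (4 byte(s))

Answer: 36 9093 111 3159 230845215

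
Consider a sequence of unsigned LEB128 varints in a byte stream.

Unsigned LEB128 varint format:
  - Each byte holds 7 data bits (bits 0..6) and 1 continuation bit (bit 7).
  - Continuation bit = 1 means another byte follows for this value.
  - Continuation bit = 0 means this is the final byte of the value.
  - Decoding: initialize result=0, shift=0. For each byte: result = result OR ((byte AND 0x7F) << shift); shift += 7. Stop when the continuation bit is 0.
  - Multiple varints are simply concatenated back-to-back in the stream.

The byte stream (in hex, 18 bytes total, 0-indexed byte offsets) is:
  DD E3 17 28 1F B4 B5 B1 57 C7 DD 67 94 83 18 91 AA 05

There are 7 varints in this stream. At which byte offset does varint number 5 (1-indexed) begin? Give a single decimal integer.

  byte[0]=0xDD cont=1 payload=0x5D=93: acc |= 93<<0 -> acc=93 shift=7
  byte[1]=0xE3 cont=1 payload=0x63=99: acc |= 99<<7 -> acc=12765 shift=14
  byte[2]=0x17 cont=0 payload=0x17=23: acc |= 23<<14 -> acc=389597 shift=21 [end]
Varint 1: bytes[0:3] = DD E3 17 -> value 389597 (3 byte(s))
  byte[3]=0x28 cont=0 payload=0x28=40: acc |= 40<<0 -> acc=40 shift=7 [end]
Varint 2: bytes[3:4] = 28 -> value 40 (1 byte(s))
  byte[4]=0x1F cont=0 payload=0x1F=31: acc |= 31<<0 -> acc=31 shift=7 [end]
Varint 3: bytes[4:5] = 1F -> value 31 (1 byte(s))
  byte[5]=0xB4 cont=1 payload=0x34=52: acc |= 52<<0 -> acc=52 shift=7
  byte[6]=0xB5 cont=1 payload=0x35=53: acc |= 53<<7 -> acc=6836 shift=14
  byte[7]=0xB1 cont=1 payload=0x31=49: acc |= 49<<14 -> acc=809652 shift=21
  byte[8]=0x57 cont=0 payload=0x57=87: acc |= 87<<21 -> acc=183261876 shift=28 [end]
Varint 4: bytes[5:9] = B4 B5 B1 57 -> value 183261876 (4 byte(s))
  byte[9]=0xC7 cont=1 payload=0x47=71: acc |= 71<<0 -> acc=71 shift=7
  byte[10]=0xDD cont=1 payload=0x5D=93: acc |= 93<<7 -> acc=11975 shift=14
  byte[11]=0x67 cont=0 payload=0x67=103: acc |= 103<<14 -> acc=1699527 shift=21 [end]
Varint 5: bytes[9:12] = C7 DD 67 -> value 1699527 (3 byte(s))
  byte[12]=0x94 cont=1 payload=0x14=20: acc |= 20<<0 -> acc=20 shift=7
  byte[13]=0x83 cont=1 payload=0x03=3: acc |= 3<<7 -> acc=404 shift=14
  byte[14]=0x18 cont=0 payload=0x18=24: acc |= 24<<14 -> acc=393620 shift=21 [end]
Varint 6: bytes[12:15] = 94 83 18 -> value 393620 (3 byte(s))
  byte[15]=0x91 cont=1 payload=0x11=17: acc |= 17<<0 -> acc=17 shift=7
  byte[16]=0xAA cont=1 payload=0x2A=42: acc |= 42<<7 -> acc=5393 shift=14
  byte[17]=0x05 cont=0 payload=0x05=5: acc |= 5<<14 -> acc=87313 shift=21 [end]
Varint 7: bytes[15:18] = 91 AA 05 -> value 87313 (3 byte(s))

Answer: 9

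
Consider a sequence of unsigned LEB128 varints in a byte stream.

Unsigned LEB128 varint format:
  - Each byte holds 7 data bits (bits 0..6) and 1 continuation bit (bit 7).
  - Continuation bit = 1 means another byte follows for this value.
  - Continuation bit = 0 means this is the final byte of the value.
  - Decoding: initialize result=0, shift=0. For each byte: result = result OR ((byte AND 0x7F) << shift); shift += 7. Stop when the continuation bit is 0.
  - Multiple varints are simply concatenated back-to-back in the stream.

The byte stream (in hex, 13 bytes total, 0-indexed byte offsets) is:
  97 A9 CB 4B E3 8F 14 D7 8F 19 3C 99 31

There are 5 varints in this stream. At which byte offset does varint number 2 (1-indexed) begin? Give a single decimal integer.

  byte[0]=0x97 cont=1 payload=0x17=23: acc |= 23<<0 -> acc=23 shift=7
  byte[1]=0xA9 cont=1 payload=0x29=41: acc |= 41<<7 -> acc=5271 shift=14
  byte[2]=0xCB cont=1 payload=0x4B=75: acc |= 75<<14 -> acc=1234071 shift=21
  byte[3]=0x4B cont=0 payload=0x4B=75: acc |= 75<<21 -> acc=158520471 shift=28 [end]
Varint 1: bytes[0:4] = 97 A9 CB 4B -> value 158520471 (4 byte(s))
  byte[4]=0xE3 cont=1 payload=0x63=99: acc |= 99<<0 -> acc=99 shift=7
  byte[5]=0x8F cont=1 payload=0x0F=15: acc |= 15<<7 -> acc=2019 shift=14
  byte[6]=0x14 cont=0 payload=0x14=20: acc |= 20<<14 -> acc=329699 shift=21 [end]
Varint 2: bytes[4:7] = E3 8F 14 -> value 329699 (3 byte(s))
  byte[7]=0xD7 cont=1 payload=0x57=87: acc |= 87<<0 -> acc=87 shift=7
  byte[8]=0x8F cont=1 payload=0x0F=15: acc |= 15<<7 -> acc=2007 shift=14
  byte[9]=0x19 cont=0 payload=0x19=25: acc |= 25<<14 -> acc=411607 shift=21 [end]
Varint 3: bytes[7:10] = D7 8F 19 -> value 411607 (3 byte(s))
  byte[10]=0x3C cont=0 payload=0x3C=60: acc |= 60<<0 -> acc=60 shift=7 [end]
Varint 4: bytes[10:11] = 3C -> value 60 (1 byte(s))
  byte[11]=0x99 cont=1 payload=0x19=25: acc |= 25<<0 -> acc=25 shift=7
  byte[12]=0x31 cont=0 payload=0x31=49: acc |= 49<<7 -> acc=6297 shift=14 [end]
Varint 5: bytes[11:13] = 99 31 -> value 6297 (2 byte(s))

Answer: 4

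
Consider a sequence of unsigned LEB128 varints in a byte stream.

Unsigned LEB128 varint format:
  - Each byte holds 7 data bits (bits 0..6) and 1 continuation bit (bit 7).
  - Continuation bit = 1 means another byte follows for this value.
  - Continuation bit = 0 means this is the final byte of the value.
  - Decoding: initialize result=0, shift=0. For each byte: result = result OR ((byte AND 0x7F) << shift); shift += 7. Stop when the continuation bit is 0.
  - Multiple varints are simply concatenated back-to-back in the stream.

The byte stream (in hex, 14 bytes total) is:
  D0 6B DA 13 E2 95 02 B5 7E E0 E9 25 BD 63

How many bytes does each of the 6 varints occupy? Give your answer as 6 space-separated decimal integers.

Answer: 2 2 3 2 3 2

Derivation:
  byte[0]=0xD0 cont=1 payload=0x50=80: acc |= 80<<0 -> acc=80 shift=7
  byte[1]=0x6B cont=0 payload=0x6B=107: acc |= 107<<7 -> acc=13776 shift=14 [end]
Varint 1: bytes[0:2] = D0 6B -> value 13776 (2 byte(s))
  byte[2]=0xDA cont=1 payload=0x5A=90: acc |= 90<<0 -> acc=90 shift=7
  byte[3]=0x13 cont=0 payload=0x13=19: acc |= 19<<7 -> acc=2522 shift=14 [end]
Varint 2: bytes[2:4] = DA 13 -> value 2522 (2 byte(s))
  byte[4]=0xE2 cont=1 payload=0x62=98: acc |= 98<<0 -> acc=98 shift=7
  byte[5]=0x95 cont=1 payload=0x15=21: acc |= 21<<7 -> acc=2786 shift=14
  byte[6]=0x02 cont=0 payload=0x02=2: acc |= 2<<14 -> acc=35554 shift=21 [end]
Varint 3: bytes[4:7] = E2 95 02 -> value 35554 (3 byte(s))
  byte[7]=0xB5 cont=1 payload=0x35=53: acc |= 53<<0 -> acc=53 shift=7
  byte[8]=0x7E cont=0 payload=0x7E=126: acc |= 126<<7 -> acc=16181 shift=14 [end]
Varint 4: bytes[7:9] = B5 7E -> value 16181 (2 byte(s))
  byte[9]=0xE0 cont=1 payload=0x60=96: acc |= 96<<0 -> acc=96 shift=7
  byte[10]=0xE9 cont=1 payload=0x69=105: acc |= 105<<7 -> acc=13536 shift=14
  byte[11]=0x25 cont=0 payload=0x25=37: acc |= 37<<14 -> acc=619744 shift=21 [end]
Varint 5: bytes[9:12] = E0 E9 25 -> value 619744 (3 byte(s))
  byte[12]=0xBD cont=1 payload=0x3D=61: acc |= 61<<0 -> acc=61 shift=7
  byte[13]=0x63 cont=0 payload=0x63=99: acc |= 99<<7 -> acc=12733 shift=14 [end]
Varint 6: bytes[12:14] = BD 63 -> value 12733 (2 byte(s))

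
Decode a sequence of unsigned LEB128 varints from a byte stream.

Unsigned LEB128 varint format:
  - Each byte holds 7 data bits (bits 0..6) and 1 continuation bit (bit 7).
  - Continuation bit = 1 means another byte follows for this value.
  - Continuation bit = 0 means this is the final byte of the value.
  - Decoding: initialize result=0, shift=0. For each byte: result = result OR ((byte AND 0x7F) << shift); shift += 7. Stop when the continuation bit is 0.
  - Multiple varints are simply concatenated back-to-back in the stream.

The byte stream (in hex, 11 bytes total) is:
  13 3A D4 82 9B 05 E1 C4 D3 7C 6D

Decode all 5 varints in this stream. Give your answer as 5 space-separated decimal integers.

Answer: 19 58 10928468 261415521 109

Derivation:
  byte[0]=0x13 cont=0 payload=0x13=19: acc |= 19<<0 -> acc=19 shift=7 [end]
Varint 1: bytes[0:1] = 13 -> value 19 (1 byte(s))
  byte[1]=0x3A cont=0 payload=0x3A=58: acc |= 58<<0 -> acc=58 shift=7 [end]
Varint 2: bytes[1:2] = 3A -> value 58 (1 byte(s))
  byte[2]=0xD4 cont=1 payload=0x54=84: acc |= 84<<0 -> acc=84 shift=7
  byte[3]=0x82 cont=1 payload=0x02=2: acc |= 2<<7 -> acc=340 shift=14
  byte[4]=0x9B cont=1 payload=0x1B=27: acc |= 27<<14 -> acc=442708 shift=21
  byte[5]=0x05 cont=0 payload=0x05=5: acc |= 5<<21 -> acc=10928468 shift=28 [end]
Varint 3: bytes[2:6] = D4 82 9B 05 -> value 10928468 (4 byte(s))
  byte[6]=0xE1 cont=1 payload=0x61=97: acc |= 97<<0 -> acc=97 shift=7
  byte[7]=0xC4 cont=1 payload=0x44=68: acc |= 68<<7 -> acc=8801 shift=14
  byte[8]=0xD3 cont=1 payload=0x53=83: acc |= 83<<14 -> acc=1368673 shift=21
  byte[9]=0x7C cont=0 payload=0x7C=124: acc |= 124<<21 -> acc=261415521 shift=28 [end]
Varint 4: bytes[6:10] = E1 C4 D3 7C -> value 261415521 (4 byte(s))
  byte[10]=0x6D cont=0 payload=0x6D=109: acc |= 109<<0 -> acc=109 shift=7 [end]
Varint 5: bytes[10:11] = 6D -> value 109 (1 byte(s))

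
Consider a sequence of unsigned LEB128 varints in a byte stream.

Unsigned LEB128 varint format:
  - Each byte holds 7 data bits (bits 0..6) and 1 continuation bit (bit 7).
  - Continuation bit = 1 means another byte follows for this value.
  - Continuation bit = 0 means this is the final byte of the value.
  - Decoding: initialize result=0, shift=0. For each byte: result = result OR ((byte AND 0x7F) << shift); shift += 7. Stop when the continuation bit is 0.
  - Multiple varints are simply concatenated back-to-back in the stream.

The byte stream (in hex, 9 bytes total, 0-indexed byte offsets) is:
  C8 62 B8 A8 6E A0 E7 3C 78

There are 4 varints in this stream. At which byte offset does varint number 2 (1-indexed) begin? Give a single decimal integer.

Answer: 2

Derivation:
  byte[0]=0xC8 cont=1 payload=0x48=72: acc |= 72<<0 -> acc=72 shift=7
  byte[1]=0x62 cont=0 payload=0x62=98: acc |= 98<<7 -> acc=12616 shift=14 [end]
Varint 1: bytes[0:2] = C8 62 -> value 12616 (2 byte(s))
  byte[2]=0xB8 cont=1 payload=0x38=56: acc |= 56<<0 -> acc=56 shift=7
  byte[3]=0xA8 cont=1 payload=0x28=40: acc |= 40<<7 -> acc=5176 shift=14
  byte[4]=0x6E cont=0 payload=0x6E=110: acc |= 110<<14 -> acc=1807416 shift=21 [end]
Varint 2: bytes[2:5] = B8 A8 6E -> value 1807416 (3 byte(s))
  byte[5]=0xA0 cont=1 payload=0x20=32: acc |= 32<<0 -> acc=32 shift=7
  byte[6]=0xE7 cont=1 payload=0x67=103: acc |= 103<<7 -> acc=13216 shift=14
  byte[7]=0x3C cont=0 payload=0x3C=60: acc |= 60<<14 -> acc=996256 shift=21 [end]
Varint 3: bytes[5:8] = A0 E7 3C -> value 996256 (3 byte(s))
  byte[8]=0x78 cont=0 payload=0x78=120: acc |= 120<<0 -> acc=120 shift=7 [end]
Varint 4: bytes[8:9] = 78 -> value 120 (1 byte(s))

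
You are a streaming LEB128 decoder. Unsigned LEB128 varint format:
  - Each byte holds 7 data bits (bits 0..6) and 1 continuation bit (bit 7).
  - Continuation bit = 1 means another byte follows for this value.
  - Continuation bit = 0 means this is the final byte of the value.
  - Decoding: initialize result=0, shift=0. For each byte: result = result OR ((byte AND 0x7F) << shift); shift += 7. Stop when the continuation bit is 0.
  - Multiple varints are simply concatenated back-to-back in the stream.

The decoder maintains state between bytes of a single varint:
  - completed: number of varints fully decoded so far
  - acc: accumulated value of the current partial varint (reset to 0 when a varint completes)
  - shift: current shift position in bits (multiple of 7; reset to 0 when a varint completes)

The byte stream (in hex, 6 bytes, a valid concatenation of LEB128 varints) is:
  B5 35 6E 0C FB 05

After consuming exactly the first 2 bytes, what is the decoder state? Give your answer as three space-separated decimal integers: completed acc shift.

byte[0]=0xB5 cont=1 payload=0x35: acc |= 53<<0 -> completed=0 acc=53 shift=7
byte[1]=0x35 cont=0 payload=0x35: varint #1 complete (value=6837); reset -> completed=1 acc=0 shift=0

Answer: 1 0 0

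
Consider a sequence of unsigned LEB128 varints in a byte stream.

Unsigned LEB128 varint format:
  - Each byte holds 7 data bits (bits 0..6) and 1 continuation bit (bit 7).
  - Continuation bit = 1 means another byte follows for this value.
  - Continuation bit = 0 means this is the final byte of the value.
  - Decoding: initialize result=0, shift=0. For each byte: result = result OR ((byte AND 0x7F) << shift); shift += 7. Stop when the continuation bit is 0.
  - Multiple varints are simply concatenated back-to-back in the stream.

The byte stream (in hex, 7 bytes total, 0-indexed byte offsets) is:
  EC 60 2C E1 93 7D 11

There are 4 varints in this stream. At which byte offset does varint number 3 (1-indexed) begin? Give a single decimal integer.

  byte[0]=0xEC cont=1 payload=0x6C=108: acc |= 108<<0 -> acc=108 shift=7
  byte[1]=0x60 cont=0 payload=0x60=96: acc |= 96<<7 -> acc=12396 shift=14 [end]
Varint 1: bytes[0:2] = EC 60 -> value 12396 (2 byte(s))
  byte[2]=0x2C cont=0 payload=0x2C=44: acc |= 44<<0 -> acc=44 shift=7 [end]
Varint 2: bytes[2:3] = 2C -> value 44 (1 byte(s))
  byte[3]=0xE1 cont=1 payload=0x61=97: acc |= 97<<0 -> acc=97 shift=7
  byte[4]=0x93 cont=1 payload=0x13=19: acc |= 19<<7 -> acc=2529 shift=14
  byte[5]=0x7D cont=0 payload=0x7D=125: acc |= 125<<14 -> acc=2050529 shift=21 [end]
Varint 3: bytes[3:6] = E1 93 7D -> value 2050529 (3 byte(s))
  byte[6]=0x11 cont=0 payload=0x11=17: acc |= 17<<0 -> acc=17 shift=7 [end]
Varint 4: bytes[6:7] = 11 -> value 17 (1 byte(s))

Answer: 3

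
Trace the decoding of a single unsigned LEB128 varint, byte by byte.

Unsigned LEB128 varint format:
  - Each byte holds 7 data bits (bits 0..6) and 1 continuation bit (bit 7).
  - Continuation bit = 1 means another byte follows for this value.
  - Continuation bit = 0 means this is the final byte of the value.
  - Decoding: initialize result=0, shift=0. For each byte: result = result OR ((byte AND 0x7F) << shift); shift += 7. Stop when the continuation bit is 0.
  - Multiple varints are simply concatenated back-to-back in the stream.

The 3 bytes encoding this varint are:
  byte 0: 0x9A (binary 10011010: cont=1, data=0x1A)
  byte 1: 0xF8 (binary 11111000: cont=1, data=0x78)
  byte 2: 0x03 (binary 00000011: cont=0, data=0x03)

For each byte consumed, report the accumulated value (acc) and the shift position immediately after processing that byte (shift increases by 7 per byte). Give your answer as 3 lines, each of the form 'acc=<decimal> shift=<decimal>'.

byte 0=0x9A: payload=0x1A=26, contrib = 26<<0 = 26; acc -> 26, shift -> 7
byte 1=0xF8: payload=0x78=120, contrib = 120<<7 = 15360; acc -> 15386, shift -> 14
byte 2=0x03: payload=0x03=3, contrib = 3<<14 = 49152; acc -> 64538, shift -> 21

Answer: acc=26 shift=7
acc=15386 shift=14
acc=64538 shift=21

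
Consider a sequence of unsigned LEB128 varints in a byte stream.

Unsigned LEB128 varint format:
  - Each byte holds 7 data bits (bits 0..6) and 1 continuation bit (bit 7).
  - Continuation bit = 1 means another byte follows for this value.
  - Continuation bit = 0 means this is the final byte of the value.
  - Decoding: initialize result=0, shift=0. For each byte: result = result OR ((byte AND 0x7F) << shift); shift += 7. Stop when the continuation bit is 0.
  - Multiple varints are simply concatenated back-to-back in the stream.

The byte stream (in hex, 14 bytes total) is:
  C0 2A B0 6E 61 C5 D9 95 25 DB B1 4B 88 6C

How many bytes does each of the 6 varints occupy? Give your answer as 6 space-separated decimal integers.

Answer: 2 2 1 4 3 2

Derivation:
  byte[0]=0xC0 cont=1 payload=0x40=64: acc |= 64<<0 -> acc=64 shift=7
  byte[1]=0x2A cont=0 payload=0x2A=42: acc |= 42<<7 -> acc=5440 shift=14 [end]
Varint 1: bytes[0:2] = C0 2A -> value 5440 (2 byte(s))
  byte[2]=0xB0 cont=1 payload=0x30=48: acc |= 48<<0 -> acc=48 shift=7
  byte[3]=0x6E cont=0 payload=0x6E=110: acc |= 110<<7 -> acc=14128 shift=14 [end]
Varint 2: bytes[2:4] = B0 6E -> value 14128 (2 byte(s))
  byte[4]=0x61 cont=0 payload=0x61=97: acc |= 97<<0 -> acc=97 shift=7 [end]
Varint 3: bytes[4:5] = 61 -> value 97 (1 byte(s))
  byte[5]=0xC5 cont=1 payload=0x45=69: acc |= 69<<0 -> acc=69 shift=7
  byte[6]=0xD9 cont=1 payload=0x59=89: acc |= 89<<7 -> acc=11461 shift=14
  byte[7]=0x95 cont=1 payload=0x15=21: acc |= 21<<14 -> acc=355525 shift=21
  byte[8]=0x25 cont=0 payload=0x25=37: acc |= 37<<21 -> acc=77950149 shift=28 [end]
Varint 4: bytes[5:9] = C5 D9 95 25 -> value 77950149 (4 byte(s))
  byte[9]=0xDB cont=1 payload=0x5B=91: acc |= 91<<0 -> acc=91 shift=7
  byte[10]=0xB1 cont=1 payload=0x31=49: acc |= 49<<7 -> acc=6363 shift=14
  byte[11]=0x4B cont=0 payload=0x4B=75: acc |= 75<<14 -> acc=1235163 shift=21 [end]
Varint 5: bytes[9:12] = DB B1 4B -> value 1235163 (3 byte(s))
  byte[12]=0x88 cont=1 payload=0x08=8: acc |= 8<<0 -> acc=8 shift=7
  byte[13]=0x6C cont=0 payload=0x6C=108: acc |= 108<<7 -> acc=13832 shift=14 [end]
Varint 6: bytes[12:14] = 88 6C -> value 13832 (2 byte(s))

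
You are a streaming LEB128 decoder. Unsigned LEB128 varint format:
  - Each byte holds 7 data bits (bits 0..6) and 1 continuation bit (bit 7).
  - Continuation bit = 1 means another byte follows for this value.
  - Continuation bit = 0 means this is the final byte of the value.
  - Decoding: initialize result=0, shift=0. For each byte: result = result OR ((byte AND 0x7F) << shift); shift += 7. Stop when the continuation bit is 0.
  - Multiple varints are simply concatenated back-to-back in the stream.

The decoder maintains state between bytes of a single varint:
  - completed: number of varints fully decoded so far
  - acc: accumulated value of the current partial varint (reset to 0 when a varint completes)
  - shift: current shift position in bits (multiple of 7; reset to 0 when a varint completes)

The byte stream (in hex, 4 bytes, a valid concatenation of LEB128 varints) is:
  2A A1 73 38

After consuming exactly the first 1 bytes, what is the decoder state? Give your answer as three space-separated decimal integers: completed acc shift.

byte[0]=0x2A cont=0 payload=0x2A: varint #1 complete (value=42); reset -> completed=1 acc=0 shift=0

Answer: 1 0 0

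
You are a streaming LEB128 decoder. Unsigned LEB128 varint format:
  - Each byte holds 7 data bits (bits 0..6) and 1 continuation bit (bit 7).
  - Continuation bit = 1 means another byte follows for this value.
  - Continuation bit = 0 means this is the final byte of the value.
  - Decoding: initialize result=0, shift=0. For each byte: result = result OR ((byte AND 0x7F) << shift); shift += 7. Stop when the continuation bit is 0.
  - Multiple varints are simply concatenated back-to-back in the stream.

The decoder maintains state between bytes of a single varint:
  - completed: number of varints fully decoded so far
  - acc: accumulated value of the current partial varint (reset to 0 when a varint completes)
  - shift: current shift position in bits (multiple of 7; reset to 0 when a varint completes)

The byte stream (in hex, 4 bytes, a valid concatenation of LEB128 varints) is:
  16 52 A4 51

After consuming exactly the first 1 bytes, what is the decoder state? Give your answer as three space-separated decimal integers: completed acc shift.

Answer: 1 0 0

Derivation:
byte[0]=0x16 cont=0 payload=0x16: varint #1 complete (value=22); reset -> completed=1 acc=0 shift=0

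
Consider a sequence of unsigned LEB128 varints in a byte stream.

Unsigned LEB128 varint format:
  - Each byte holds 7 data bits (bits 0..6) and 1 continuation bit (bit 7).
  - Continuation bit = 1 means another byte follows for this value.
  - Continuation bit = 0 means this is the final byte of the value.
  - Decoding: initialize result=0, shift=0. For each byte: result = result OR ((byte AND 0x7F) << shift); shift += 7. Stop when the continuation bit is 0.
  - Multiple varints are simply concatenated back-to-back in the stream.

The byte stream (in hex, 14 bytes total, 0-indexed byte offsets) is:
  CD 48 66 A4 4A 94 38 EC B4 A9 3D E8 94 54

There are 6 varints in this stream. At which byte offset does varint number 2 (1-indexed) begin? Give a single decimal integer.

Answer: 2

Derivation:
  byte[0]=0xCD cont=1 payload=0x4D=77: acc |= 77<<0 -> acc=77 shift=7
  byte[1]=0x48 cont=0 payload=0x48=72: acc |= 72<<7 -> acc=9293 shift=14 [end]
Varint 1: bytes[0:2] = CD 48 -> value 9293 (2 byte(s))
  byte[2]=0x66 cont=0 payload=0x66=102: acc |= 102<<0 -> acc=102 shift=7 [end]
Varint 2: bytes[2:3] = 66 -> value 102 (1 byte(s))
  byte[3]=0xA4 cont=1 payload=0x24=36: acc |= 36<<0 -> acc=36 shift=7
  byte[4]=0x4A cont=0 payload=0x4A=74: acc |= 74<<7 -> acc=9508 shift=14 [end]
Varint 3: bytes[3:5] = A4 4A -> value 9508 (2 byte(s))
  byte[5]=0x94 cont=1 payload=0x14=20: acc |= 20<<0 -> acc=20 shift=7
  byte[6]=0x38 cont=0 payload=0x38=56: acc |= 56<<7 -> acc=7188 shift=14 [end]
Varint 4: bytes[5:7] = 94 38 -> value 7188 (2 byte(s))
  byte[7]=0xEC cont=1 payload=0x6C=108: acc |= 108<<0 -> acc=108 shift=7
  byte[8]=0xB4 cont=1 payload=0x34=52: acc |= 52<<7 -> acc=6764 shift=14
  byte[9]=0xA9 cont=1 payload=0x29=41: acc |= 41<<14 -> acc=678508 shift=21
  byte[10]=0x3D cont=0 payload=0x3D=61: acc |= 61<<21 -> acc=128604780 shift=28 [end]
Varint 5: bytes[7:11] = EC B4 A9 3D -> value 128604780 (4 byte(s))
  byte[11]=0xE8 cont=1 payload=0x68=104: acc |= 104<<0 -> acc=104 shift=7
  byte[12]=0x94 cont=1 payload=0x14=20: acc |= 20<<7 -> acc=2664 shift=14
  byte[13]=0x54 cont=0 payload=0x54=84: acc |= 84<<14 -> acc=1378920 shift=21 [end]
Varint 6: bytes[11:14] = E8 94 54 -> value 1378920 (3 byte(s))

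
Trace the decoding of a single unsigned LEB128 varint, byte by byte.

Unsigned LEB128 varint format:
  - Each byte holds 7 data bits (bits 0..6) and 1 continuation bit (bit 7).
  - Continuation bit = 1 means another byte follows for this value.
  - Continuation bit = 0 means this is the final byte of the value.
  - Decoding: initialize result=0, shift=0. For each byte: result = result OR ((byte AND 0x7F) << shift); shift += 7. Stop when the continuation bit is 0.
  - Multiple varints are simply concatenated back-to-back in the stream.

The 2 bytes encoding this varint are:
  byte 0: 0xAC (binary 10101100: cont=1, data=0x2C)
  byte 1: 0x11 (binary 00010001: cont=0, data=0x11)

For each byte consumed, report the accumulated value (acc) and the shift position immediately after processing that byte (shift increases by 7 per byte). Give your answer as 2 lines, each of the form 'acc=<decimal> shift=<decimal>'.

Answer: acc=44 shift=7
acc=2220 shift=14

Derivation:
byte 0=0xAC: payload=0x2C=44, contrib = 44<<0 = 44; acc -> 44, shift -> 7
byte 1=0x11: payload=0x11=17, contrib = 17<<7 = 2176; acc -> 2220, shift -> 14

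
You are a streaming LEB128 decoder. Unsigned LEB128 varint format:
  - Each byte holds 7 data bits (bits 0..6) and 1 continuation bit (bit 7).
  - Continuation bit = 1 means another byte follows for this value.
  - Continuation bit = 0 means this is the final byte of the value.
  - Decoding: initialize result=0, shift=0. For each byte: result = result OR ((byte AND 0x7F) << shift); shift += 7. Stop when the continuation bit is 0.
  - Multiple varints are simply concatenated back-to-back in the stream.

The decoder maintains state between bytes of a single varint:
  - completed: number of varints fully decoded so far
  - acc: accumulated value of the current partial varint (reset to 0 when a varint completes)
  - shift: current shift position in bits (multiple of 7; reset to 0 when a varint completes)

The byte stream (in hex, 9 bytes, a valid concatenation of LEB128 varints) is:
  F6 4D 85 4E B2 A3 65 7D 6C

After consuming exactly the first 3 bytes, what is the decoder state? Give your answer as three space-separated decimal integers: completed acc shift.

byte[0]=0xF6 cont=1 payload=0x76: acc |= 118<<0 -> completed=0 acc=118 shift=7
byte[1]=0x4D cont=0 payload=0x4D: varint #1 complete (value=9974); reset -> completed=1 acc=0 shift=0
byte[2]=0x85 cont=1 payload=0x05: acc |= 5<<0 -> completed=1 acc=5 shift=7

Answer: 1 5 7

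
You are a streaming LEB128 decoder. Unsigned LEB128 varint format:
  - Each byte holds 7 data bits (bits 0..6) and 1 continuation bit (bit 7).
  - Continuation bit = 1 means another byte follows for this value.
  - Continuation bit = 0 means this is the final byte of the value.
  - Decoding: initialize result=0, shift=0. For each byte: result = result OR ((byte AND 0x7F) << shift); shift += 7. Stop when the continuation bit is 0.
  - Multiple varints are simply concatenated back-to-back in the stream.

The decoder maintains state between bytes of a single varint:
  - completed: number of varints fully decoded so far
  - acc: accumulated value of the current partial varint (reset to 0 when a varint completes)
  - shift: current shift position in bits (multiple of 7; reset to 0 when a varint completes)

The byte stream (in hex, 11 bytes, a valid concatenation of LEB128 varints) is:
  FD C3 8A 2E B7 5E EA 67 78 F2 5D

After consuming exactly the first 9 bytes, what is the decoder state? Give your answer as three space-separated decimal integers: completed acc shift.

byte[0]=0xFD cont=1 payload=0x7D: acc |= 125<<0 -> completed=0 acc=125 shift=7
byte[1]=0xC3 cont=1 payload=0x43: acc |= 67<<7 -> completed=0 acc=8701 shift=14
byte[2]=0x8A cont=1 payload=0x0A: acc |= 10<<14 -> completed=0 acc=172541 shift=21
byte[3]=0x2E cont=0 payload=0x2E: varint #1 complete (value=96641533); reset -> completed=1 acc=0 shift=0
byte[4]=0xB7 cont=1 payload=0x37: acc |= 55<<0 -> completed=1 acc=55 shift=7
byte[5]=0x5E cont=0 payload=0x5E: varint #2 complete (value=12087); reset -> completed=2 acc=0 shift=0
byte[6]=0xEA cont=1 payload=0x6A: acc |= 106<<0 -> completed=2 acc=106 shift=7
byte[7]=0x67 cont=0 payload=0x67: varint #3 complete (value=13290); reset -> completed=3 acc=0 shift=0
byte[8]=0x78 cont=0 payload=0x78: varint #4 complete (value=120); reset -> completed=4 acc=0 shift=0

Answer: 4 0 0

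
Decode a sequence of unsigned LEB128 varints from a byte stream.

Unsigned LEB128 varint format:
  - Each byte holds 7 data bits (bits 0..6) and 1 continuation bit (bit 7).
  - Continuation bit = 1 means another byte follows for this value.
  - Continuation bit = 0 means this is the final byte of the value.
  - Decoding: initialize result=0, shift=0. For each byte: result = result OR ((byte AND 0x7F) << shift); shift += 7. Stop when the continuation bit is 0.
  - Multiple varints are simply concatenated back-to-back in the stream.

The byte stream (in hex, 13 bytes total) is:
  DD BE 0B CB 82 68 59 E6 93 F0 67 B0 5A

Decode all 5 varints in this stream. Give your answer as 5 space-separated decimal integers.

Answer: 188253 1704267 89 217844198 11568

Derivation:
  byte[0]=0xDD cont=1 payload=0x5D=93: acc |= 93<<0 -> acc=93 shift=7
  byte[1]=0xBE cont=1 payload=0x3E=62: acc |= 62<<7 -> acc=8029 shift=14
  byte[2]=0x0B cont=0 payload=0x0B=11: acc |= 11<<14 -> acc=188253 shift=21 [end]
Varint 1: bytes[0:3] = DD BE 0B -> value 188253 (3 byte(s))
  byte[3]=0xCB cont=1 payload=0x4B=75: acc |= 75<<0 -> acc=75 shift=7
  byte[4]=0x82 cont=1 payload=0x02=2: acc |= 2<<7 -> acc=331 shift=14
  byte[5]=0x68 cont=0 payload=0x68=104: acc |= 104<<14 -> acc=1704267 shift=21 [end]
Varint 2: bytes[3:6] = CB 82 68 -> value 1704267 (3 byte(s))
  byte[6]=0x59 cont=0 payload=0x59=89: acc |= 89<<0 -> acc=89 shift=7 [end]
Varint 3: bytes[6:7] = 59 -> value 89 (1 byte(s))
  byte[7]=0xE6 cont=1 payload=0x66=102: acc |= 102<<0 -> acc=102 shift=7
  byte[8]=0x93 cont=1 payload=0x13=19: acc |= 19<<7 -> acc=2534 shift=14
  byte[9]=0xF0 cont=1 payload=0x70=112: acc |= 112<<14 -> acc=1837542 shift=21
  byte[10]=0x67 cont=0 payload=0x67=103: acc |= 103<<21 -> acc=217844198 shift=28 [end]
Varint 4: bytes[7:11] = E6 93 F0 67 -> value 217844198 (4 byte(s))
  byte[11]=0xB0 cont=1 payload=0x30=48: acc |= 48<<0 -> acc=48 shift=7
  byte[12]=0x5A cont=0 payload=0x5A=90: acc |= 90<<7 -> acc=11568 shift=14 [end]
Varint 5: bytes[11:13] = B0 5A -> value 11568 (2 byte(s))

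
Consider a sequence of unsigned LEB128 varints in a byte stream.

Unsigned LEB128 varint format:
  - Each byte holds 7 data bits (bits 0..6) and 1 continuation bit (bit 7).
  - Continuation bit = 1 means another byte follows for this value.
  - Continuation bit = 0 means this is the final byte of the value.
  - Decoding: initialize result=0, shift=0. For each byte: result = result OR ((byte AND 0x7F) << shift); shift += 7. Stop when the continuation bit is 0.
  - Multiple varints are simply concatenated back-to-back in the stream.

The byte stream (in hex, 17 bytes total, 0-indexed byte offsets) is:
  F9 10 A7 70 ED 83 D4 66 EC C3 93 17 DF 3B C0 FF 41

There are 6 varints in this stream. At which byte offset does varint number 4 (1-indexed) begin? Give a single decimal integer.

  byte[0]=0xF9 cont=1 payload=0x79=121: acc |= 121<<0 -> acc=121 shift=7
  byte[1]=0x10 cont=0 payload=0x10=16: acc |= 16<<7 -> acc=2169 shift=14 [end]
Varint 1: bytes[0:2] = F9 10 -> value 2169 (2 byte(s))
  byte[2]=0xA7 cont=1 payload=0x27=39: acc |= 39<<0 -> acc=39 shift=7
  byte[3]=0x70 cont=0 payload=0x70=112: acc |= 112<<7 -> acc=14375 shift=14 [end]
Varint 2: bytes[2:4] = A7 70 -> value 14375 (2 byte(s))
  byte[4]=0xED cont=1 payload=0x6D=109: acc |= 109<<0 -> acc=109 shift=7
  byte[5]=0x83 cont=1 payload=0x03=3: acc |= 3<<7 -> acc=493 shift=14
  byte[6]=0xD4 cont=1 payload=0x54=84: acc |= 84<<14 -> acc=1376749 shift=21
  byte[7]=0x66 cont=0 payload=0x66=102: acc |= 102<<21 -> acc=215286253 shift=28 [end]
Varint 3: bytes[4:8] = ED 83 D4 66 -> value 215286253 (4 byte(s))
  byte[8]=0xEC cont=1 payload=0x6C=108: acc |= 108<<0 -> acc=108 shift=7
  byte[9]=0xC3 cont=1 payload=0x43=67: acc |= 67<<7 -> acc=8684 shift=14
  byte[10]=0x93 cont=1 payload=0x13=19: acc |= 19<<14 -> acc=319980 shift=21
  byte[11]=0x17 cont=0 payload=0x17=23: acc |= 23<<21 -> acc=48554476 shift=28 [end]
Varint 4: bytes[8:12] = EC C3 93 17 -> value 48554476 (4 byte(s))
  byte[12]=0xDF cont=1 payload=0x5F=95: acc |= 95<<0 -> acc=95 shift=7
  byte[13]=0x3B cont=0 payload=0x3B=59: acc |= 59<<7 -> acc=7647 shift=14 [end]
Varint 5: bytes[12:14] = DF 3B -> value 7647 (2 byte(s))
  byte[14]=0xC0 cont=1 payload=0x40=64: acc |= 64<<0 -> acc=64 shift=7
  byte[15]=0xFF cont=1 payload=0x7F=127: acc |= 127<<7 -> acc=16320 shift=14
  byte[16]=0x41 cont=0 payload=0x41=65: acc |= 65<<14 -> acc=1081280 shift=21 [end]
Varint 6: bytes[14:17] = C0 FF 41 -> value 1081280 (3 byte(s))

Answer: 8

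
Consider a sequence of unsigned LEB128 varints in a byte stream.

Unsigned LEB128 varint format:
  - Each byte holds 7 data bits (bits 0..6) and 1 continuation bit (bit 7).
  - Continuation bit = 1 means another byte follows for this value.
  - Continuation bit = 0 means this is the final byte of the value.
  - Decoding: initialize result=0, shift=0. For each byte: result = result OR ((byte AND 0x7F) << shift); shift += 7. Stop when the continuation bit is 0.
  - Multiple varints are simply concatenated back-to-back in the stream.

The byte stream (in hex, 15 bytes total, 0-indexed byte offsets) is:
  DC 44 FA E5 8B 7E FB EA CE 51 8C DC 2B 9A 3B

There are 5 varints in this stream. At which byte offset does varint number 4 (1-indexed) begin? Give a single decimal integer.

Answer: 10

Derivation:
  byte[0]=0xDC cont=1 payload=0x5C=92: acc |= 92<<0 -> acc=92 shift=7
  byte[1]=0x44 cont=0 payload=0x44=68: acc |= 68<<7 -> acc=8796 shift=14 [end]
Varint 1: bytes[0:2] = DC 44 -> value 8796 (2 byte(s))
  byte[2]=0xFA cont=1 payload=0x7A=122: acc |= 122<<0 -> acc=122 shift=7
  byte[3]=0xE5 cont=1 payload=0x65=101: acc |= 101<<7 -> acc=13050 shift=14
  byte[4]=0x8B cont=1 payload=0x0B=11: acc |= 11<<14 -> acc=193274 shift=21
  byte[5]=0x7E cont=0 payload=0x7E=126: acc |= 126<<21 -> acc=264434426 shift=28 [end]
Varint 2: bytes[2:6] = FA E5 8B 7E -> value 264434426 (4 byte(s))
  byte[6]=0xFB cont=1 payload=0x7B=123: acc |= 123<<0 -> acc=123 shift=7
  byte[7]=0xEA cont=1 payload=0x6A=106: acc |= 106<<7 -> acc=13691 shift=14
  byte[8]=0xCE cont=1 payload=0x4E=78: acc |= 78<<14 -> acc=1291643 shift=21
  byte[9]=0x51 cont=0 payload=0x51=81: acc |= 81<<21 -> acc=171160955 shift=28 [end]
Varint 3: bytes[6:10] = FB EA CE 51 -> value 171160955 (4 byte(s))
  byte[10]=0x8C cont=1 payload=0x0C=12: acc |= 12<<0 -> acc=12 shift=7
  byte[11]=0xDC cont=1 payload=0x5C=92: acc |= 92<<7 -> acc=11788 shift=14
  byte[12]=0x2B cont=0 payload=0x2B=43: acc |= 43<<14 -> acc=716300 shift=21 [end]
Varint 4: bytes[10:13] = 8C DC 2B -> value 716300 (3 byte(s))
  byte[13]=0x9A cont=1 payload=0x1A=26: acc |= 26<<0 -> acc=26 shift=7
  byte[14]=0x3B cont=0 payload=0x3B=59: acc |= 59<<7 -> acc=7578 shift=14 [end]
Varint 5: bytes[13:15] = 9A 3B -> value 7578 (2 byte(s))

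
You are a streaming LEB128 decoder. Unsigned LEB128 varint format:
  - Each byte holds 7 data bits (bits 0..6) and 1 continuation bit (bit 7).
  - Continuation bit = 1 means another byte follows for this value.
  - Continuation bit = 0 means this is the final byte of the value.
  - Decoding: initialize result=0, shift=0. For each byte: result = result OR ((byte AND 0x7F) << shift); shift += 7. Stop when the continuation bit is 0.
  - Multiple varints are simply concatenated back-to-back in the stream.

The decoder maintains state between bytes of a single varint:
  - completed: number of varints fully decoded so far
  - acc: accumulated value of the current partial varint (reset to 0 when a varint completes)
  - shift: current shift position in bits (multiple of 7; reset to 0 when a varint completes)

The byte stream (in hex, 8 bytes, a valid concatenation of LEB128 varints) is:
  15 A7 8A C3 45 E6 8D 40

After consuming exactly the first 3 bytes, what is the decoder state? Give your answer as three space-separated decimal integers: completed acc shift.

byte[0]=0x15 cont=0 payload=0x15: varint #1 complete (value=21); reset -> completed=1 acc=0 shift=0
byte[1]=0xA7 cont=1 payload=0x27: acc |= 39<<0 -> completed=1 acc=39 shift=7
byte[2]=0x8A cont=1 payload=0x0A: acc |= 10<<7 -> completed=1 acc=1319 shift=14

Answer: 1 1319 14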